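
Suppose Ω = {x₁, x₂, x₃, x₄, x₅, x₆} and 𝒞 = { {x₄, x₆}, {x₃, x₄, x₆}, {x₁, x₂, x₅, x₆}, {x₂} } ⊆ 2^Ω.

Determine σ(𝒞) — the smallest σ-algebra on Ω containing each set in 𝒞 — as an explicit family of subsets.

Start: 𝒞 ∪ {∅, Ω} = { {}, {x₂}, {x₄, x₆}, {x₃, x₄, x₆}, {x₁, x₂, x₅, x₆}, Ω }.
Round 1: +7 →
  {x₃, x₄}  = ᶜ of {x₁, x₂, x₅, x₆}
  {x₁, x₂, x₅}  = ᶜ of {x₃, x₄, x₆}
  {x₂, x₄, x₆}  = {x₂} ∪ {x₄, x₆}
  {x₁, x₂, x₃, x₅}  = ᶜ of {x₄, x₆}
  {x₂, x₃, x₄, x₆}  = {x₃, x₄, x₆} ∪ {x₂}
  {x₁, x₂, x₄, x₅, x₆}  = {x₄, x₆} ∪ {x₁, x₂, x₅, x₆}
  {x₁, x₃, x₄, x₅, x₆}  = ᶜ of {x₂}
  [13 total]
Round 2. New:
  {x₃}  = ᶜ of {x₁, x₂, x₄, x₅, x₆}
  {x₁, x₅}  = ᶜ of {x₂, x₃, x₄, x₆}
  {x₁, x₃, x₅}  = ᶜ of {x₂, x₄, x₆}
  {x₂, x₃, x₄}  = {x₃, x₄} ∪ {x₂}
  {x₁, x₂, x₃, x₄, x₅}  = {x₃, x₄} ∪ {x₁, x₂, x₅}
  {x₁, x₂, x₃, x₅, x₆}  = {x₁, x₂, x₃, x₅} ∪ {x₁, x₂, x₅, x₆}
  [19 total]
Round 3: +6 →
  {x₄}  = ᶜ of {x₁, x₂, x₃, x₅, x₆}
  {x₆}  = ᶜ of {x₁, x₂, x₃, x₄, x₅}
  {x₂, x₃}  = {x₂} ∪ {x₃}
  {x₁, x₅, x₆}  = ᶜ of {x₂, x₃, x₄}
  {x₁, x₃, x₄, x₅}  = {x₃, x₄} ∪ {x₁, x₃, x₅}
  {x₁, x₄, x₅, x₆}  = {x₁, x₅} ∪ {x₄, x₆}
  [25 total]
Round 4 (7 new):
  {x₂, x₄}  = {x₂} ∪ {x₄}
  {x₂, x₆}  = ᶜ of {x₁, x₃, x₄, x₅}
  {x₃, x₆}  = {x₆} ∪ {x₃}
  {x₁, x₄, x₅}  = {x₁, x₅} ∪ {x₄}
  {x₂, x₃, x₆}  = {x₆} ∪ {x₂, x₃}
  {x₁, x₂, x₄, x₅}  = {x₁, x₂, x₅} ∪ {x₄}
  {x₁, x₃, x₅, x₆}  = {x₁, x₃, x₅} ∪ {x₆}
  [32 total]
Round 5: closed — nothing new.

Therefore σ(𝒞) = { {}, {x₂}, {x₃}, {x₄}, {x₆}, {x₁, x₅}, {x₂, x₃}, {x₂, x₄}, {x₂, x₆}, {x₃, x₄}, {x₃, x₆}, {x₄, x₆}, {x₁, x₂, x₅}, {x₁, x₃, x₅}, {x₁, x₄, x₅}, {x₁, x₅, x₆}, {x₂, x₃, x₄}, {x₂, x₃, x₆}, {x₂, x₄, x₆}, {x₃, x₄, x₆}, {x₁, x₂, x₃, x₅}, {x₁, x₂, x₄, x₅}, {x₁, x₂, x₅, x₆}, {x₁, x₃, x₄, x₅}, {x₁, x₃, x₅, x₆}, {x₁, x₄, x₅, x₆}, {x₂, x₃, x₄, x₆}, {x₁, x₂, x₃, x₄, x₅}, {x₁, x₂, x₃, x₅, x₆}, {x₁, x₂, x₄, x₅, x₆}, {x₁, x₃, x₄, x₅, x₆}, Ω } (|σ(𝒞)| = 32).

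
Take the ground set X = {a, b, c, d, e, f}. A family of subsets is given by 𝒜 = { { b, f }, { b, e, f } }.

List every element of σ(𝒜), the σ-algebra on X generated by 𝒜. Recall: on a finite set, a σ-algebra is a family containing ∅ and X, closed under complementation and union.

Take S₀ = 𝒜 ∪ {∅, X} = { ∅, { b, f }, { b, e, f }, X }.
Pass 1 adds 2:
  { a, c, d }  = X∖{ b, e, f }
  { a, c, d, e }  = X∖{ b, f }
  |family| = 6
Pass 2 adds 1:
  { a, b, c, d, f }  = { a, c, d } ∪ { b, f }
  |family| = 7
Pass 3. New:
  { e }  = X∖{ a, b, c, d, f }
  |family| = 8
Pass 4: already closed under ᶜ and ∪.

Therefore σ(𝒜) = { ∅, { e }, { b, f }, { a, c, d }, { b, e, f }, { a, c, d, e }, { a, b, c, d, f }, X } (|σ(𝒜)| = 8).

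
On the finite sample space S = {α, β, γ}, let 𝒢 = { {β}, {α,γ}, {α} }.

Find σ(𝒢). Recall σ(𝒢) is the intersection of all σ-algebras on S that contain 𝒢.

|σ(𝒢)| = 8.  σ(𝒢) = { {}, {α}, {β}, {γ}, {α,β}, {α,γ}, {β,γ}, S }

Derivation:
Initial family (5 sets): { {}, {α}, {β}, {α,γ}, S }.
Round 1 (2 new):
  {α,β}  = {β} ∪ {α}
  {β,γ}  = {α}ᶜ
  (now 7)
Round 2: 1 new —
  {γ}  = {α,β}ᶜ
  (now 8)
Round 3: no new sets; the family is a σ-algebra.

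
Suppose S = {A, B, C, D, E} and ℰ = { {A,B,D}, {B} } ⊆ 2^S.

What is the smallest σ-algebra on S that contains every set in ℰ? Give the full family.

Initial family (4 sets): { {}, {B}, {A,B,D}, S }.
Step 1: 2 new —
  {C,E}  = {A,B,D}ᶜ
  {A,C,D,E}  = {B}ᶜ
  (now 6)
Step 2 (1 new):
  {B,C,E}  = {C,E} ∪ {B}
  (now 7)
Step 3 (1 new):
  {A,D}  = {B,C,E}ᶜ
  (now 8)
Step 4: already closed under ᶜ and ∪.

Hence σ(ℰ) has 8 members: { {}, {B}, {A,D}, {C,E}, {A,B,D}, {B,C,E}, {A,C,D,E}, S }.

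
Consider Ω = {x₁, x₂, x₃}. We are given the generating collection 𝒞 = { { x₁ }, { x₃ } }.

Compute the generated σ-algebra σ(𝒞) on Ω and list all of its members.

Seed the family with 𝒞 together with ∅ and Ω: { {  }, { x₁ }, { x₃ }, Ω }.
Iteration 1: 3 new —
  { x₁, x₂ }  = ᶜ of { x₃ }
  { x₁, x₃ }  = { x₃ } ∪ { x₁ }
  { x₂, x₃ }  = ᶜ of { x₁ }
Iteration 2 (1 new):
  { x₂ }  = ᶜ of { x₁, x₃ }
Iteration 3: closed — nothing new.

Therefore σ(𝒞) = { {  }, { x₁ }, { x₂ }, { x₃ }, { x₁, x₂ }, { x₁, x₃ }, { x₂, x₃ }, Ω } (|σ(𝒞)| = 8).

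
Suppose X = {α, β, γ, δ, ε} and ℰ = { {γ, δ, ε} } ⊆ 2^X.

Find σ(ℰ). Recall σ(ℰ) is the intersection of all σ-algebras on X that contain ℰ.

Begin from { {}, {γ, δ, ε}, X } (that is, ℰ plus ∅ and X).
Step 1 (1 new):
  {α, β}  = ᶜ of {γ, δ, ε}
  (now 4)
Step 2 adds nothing — fixpoint reached.

Hence σ(ℰ) has 4 members: { {}, {α, β}, {γ, δ, ε}, X }.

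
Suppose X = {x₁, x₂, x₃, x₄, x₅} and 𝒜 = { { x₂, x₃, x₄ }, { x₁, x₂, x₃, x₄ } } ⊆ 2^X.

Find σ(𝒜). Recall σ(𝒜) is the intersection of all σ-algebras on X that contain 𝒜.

Answer: σ(𝒜) = { ∅, { x₁ }, { x₅ }, { x₁, x₅ }, { x₂, x₃, x₄ }, { x₁, x₂, x₃, x₄ }, { x₂, x₃, x₄, x₅ }, X }

Check:
Seed the family with 𝒜 together with ∅ and X: { ∅, { x₂, x₃, x₄ }, { x₁, x₂, x₃, x₄ }, X }.
Pass 1 adds 2:
  { x₅ }  = complement { x₁, x₂, x₃, x₄ }
  { x₁, x₅ }  = complement { x₂, x₃, x₄ }
  |family| = 6
Pass 2. New:
  { x₂, x₃, x₄, x₅ }  = { x₂, x₃, x₄ } ∪ { x₅ }
  |family| = 7
Pass 3: 1 new —
  { x₁ }  = complement { x₂, x₃, x₄, x₅ }
  |family| = 8
Pass 4: stable.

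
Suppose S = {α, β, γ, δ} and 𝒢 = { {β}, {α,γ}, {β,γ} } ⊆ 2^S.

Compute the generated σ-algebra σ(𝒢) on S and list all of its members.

σ(𝒢) = { {}, {α}, {β}, {γ}, {δ}, {α,β}, {α,γ}, {α,δ}, {β,γ}, {β,δ}, {γ,δ}, {α,β,γ}, {α,β,δ}, {α,γ,δ}, {β,γ,δ}, S }

Trace:
Start: 𝒢 ∪ {∅, S} = { {}, {β}, {α,γ}, {β,γ}, S }.
Round 1: +4 →
  {α,δ}  = {β,γ}ᶜ
  {β,δ}  = {α,γ}ᶜ
  {α,β,γ}  = {β,γ} ∪ {α,γ}
  {α,γ,δ}  = {β}ᶜ
  (now 9)
Round 2: +3 →
  {δ}  = {α,β,γ}ᶜ
  {α,β,δ}  = {β} ∪ {α,δ}
  {β,γ,δ}  = {β,γ} ∪ {β,δ}
  (now 12)
Round 3 (2 new):
  {α}  = {β,γ,δ}ᶜ
  {γ}  = {α,β,δ}ᶜ
  (now 14)
Round 4: 2 new —
  {α,β}  = {β} ∪ {α}
  {γ,δ}  = {γ} ∪ {δ}
  (now 16)
Round 5: already closed under ᶜ and ∪.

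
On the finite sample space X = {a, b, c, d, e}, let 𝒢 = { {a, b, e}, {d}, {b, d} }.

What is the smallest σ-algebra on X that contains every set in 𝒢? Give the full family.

Answer: σ(𝒢) = { {}, {b}, {c}, {d}, {a, e}, {b, c}, {b, d}, {c, d}, {a, b, e}, {a, c, e}, {a, d, e}, {b, c, d}, {a, b, c, e}, {a, b, d, e}, {a, c, d, e}, X }

Check:
Initial family (5 sets): { {}, {d}, {b, d}, {a, b, e}, X }.
Iteration 1: +4 →
  {c, d}  = ᶜ of {a, b, e}
  {a, c, e}  = ᶜ of {b, d}
  {a, b, c, e}  = ᶜ of {d}
  {a, b, d, e}  = {a, b, e} ∪ {d}
  |family| = 9
Iteration 2 (3 new):
  {c}  = ᶜ of {a, b, d, e}
  {b, c, d}  = {c, d} ∪ {b, d}
  {a, c, d, e}  = {c, d} ∪ {a, c, e}
  |family| = 12
Iteration 3: +2 →
  {b}  = ᶜ of {a, c, d, e}
  {a, e}  = ᶜ of {b, c, d}
  |family| = 14
Iteration 4. New:
  {b, c}  = {c} ∪ {b}
  {a, d, e}  = {a, e} ∪ {d}
  |family| = 16
Iteration 5 adds nothing — fixpoint reached.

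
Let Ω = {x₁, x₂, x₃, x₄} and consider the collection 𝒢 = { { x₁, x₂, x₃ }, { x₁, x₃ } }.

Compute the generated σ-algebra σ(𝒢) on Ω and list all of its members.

Answer: σ(𝒢) = { {  }, { x₂ }, { x₄ }, { x₁, x₃ }, { x₂, x₄ }, { x₁, x₂, x₃ }, { x₁, x₃, x₄ }, Ω }

Derivation:
Start: 𝒢 ∪ {∅, Ω} = { {  }, { x₁, x₃ }, { x₁, x₂, x₃ }, Ω }.
Pass 1 adds 2:
  { x₄ }  = { x₁, x₂, x₃ }ᶜ
  { x₂, x₄ }  = { x₁, x₃ }ᶜ
Pass 2: +1 →
  { x₁, x₃, x₄ }  = { x₁, x₃ } ∪ { x₄ }
Pass 3 (1 new):
  { x₂ }  = { x₁, x₃, x₄ }ᶜ
After Pass 4 the family is unchanged; done.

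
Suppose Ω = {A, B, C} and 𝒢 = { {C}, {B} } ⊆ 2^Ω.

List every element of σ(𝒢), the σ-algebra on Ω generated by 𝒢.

Seed the family with 𝒢 together with ∅ and Ω: { ∅, {B}, {C}, Ω }.
Step 1. New:
  {A,B}  = complement {C}
  {A,C}  = complement {B}
  {B,C}  = {C} ∪ {B}
  — 7 sets.
Step 2: 1 new —
  {A}  = complement {B,C}
  — 8 sets.
After Step 3 the family is unchanged; done.

σ(𝒢) = { ∅, {A}, {B}, {C}, {A,B}, {A,C}, {B,C}, Ω }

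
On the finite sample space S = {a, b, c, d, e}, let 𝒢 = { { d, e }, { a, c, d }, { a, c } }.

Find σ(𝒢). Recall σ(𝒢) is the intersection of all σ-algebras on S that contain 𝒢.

Initial family (5 sets): { ∅, { a, c }, { d, e }, { a, c, d }, S }.
Iteration 1 (4 new):
  { b, e }  = ᶜ of { a, c, d }
  { a, b, c }  = ᶜ of { d, e }
  { b, d, e }  = ᶜ of { a, c }
  { a, c, d, e }  = { d, e } ∪ { a, c, d }
  — 9 sets.
Iteration 2 (3 new):
  { b }  = ᶜ of { a, c, d, e }
  { a, b, c, d }  = { a, b, c } ∪ { a, c, d }
  { a, b, c, e }  = { b, e } ∪ { a, b, c }
  — 12 sets.
Iteration 3. New:
  { d }  = ᶜ of { a, b, c, e }
  { e }  = ᶜ of { a, b, c, d }
  — 14 sets.
Iteration 4: 2 new —
  { b, d }  = { d } ∪ { b }
  { a, c, e }  = { a, c } ∪ { e }
  — 16 sets.
Iteration 5 adds nothing — fixpoint reached.

Hence σ(𝒢) has 16 members: { ∅, { b }, { d }, { e }, { a, c }, { b, d }, { b, e }, { d, e }, { a, b, c }, { a, c, d }, { a, c, e }, { b, d, e }, { a, b, c, d }, { a, b, c, e }, { a, c, d, e }, S }.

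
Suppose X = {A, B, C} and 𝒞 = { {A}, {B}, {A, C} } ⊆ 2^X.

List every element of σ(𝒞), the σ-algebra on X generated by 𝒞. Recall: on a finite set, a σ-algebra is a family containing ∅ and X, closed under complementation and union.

σ(𝒞) = { {}, {A}, {B}, {C}, {A, B}, {A, C}, {B, C}, X }

Derivation:
Begin from { {}, {A}, {B}, {A, C}, X } (that is, 𝒞 plus ∅ and X).
Pass 1. New:
  {A, B}  = {B} ∪ {A}
  {B, C}  = ᶜ of {A}
  — 7 sets.
Pass 2. New:
  {C}  = ᶜ of {A, B}
  — 8 sets.
Pass 3: no new sets; the family is a σ-algebra.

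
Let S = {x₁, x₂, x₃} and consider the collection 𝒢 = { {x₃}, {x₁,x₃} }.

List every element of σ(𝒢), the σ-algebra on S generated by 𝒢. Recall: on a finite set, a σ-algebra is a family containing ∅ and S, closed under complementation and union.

σ(𝒢) (8 sets): { ∅, {x₁}, {x₂}, {x₃}, {x₁,x₂}, {x₁,x₃}, {x₂,x₃}, S }

Check:
Initial family (4 sets): { ∅, {x₃}, {x₁,x₃}, S }.
Iteration 1: +2 →
  {x₂}  = S∖{x₁,x₃}
  {x₁,x₂}  = S∖{x₃}
Iteration 2: +1 →
  {x₂,x₃}  = {x₃} ∪ {x₂}
Iteration 3 (1 new):
  {x₁}  = S∖{x₂,x₃}
Iteration 4: no new sets; the family is a σ-algebra.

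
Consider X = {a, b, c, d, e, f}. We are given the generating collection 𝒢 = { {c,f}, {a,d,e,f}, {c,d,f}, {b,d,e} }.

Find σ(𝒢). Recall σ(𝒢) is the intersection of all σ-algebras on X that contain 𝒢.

|σ(𝒢)| = 64.  σ(𝒢) = { {}, {a}, {b}, {c}, {d}, {e}, {f}, {a,b}, {a,c}, {a,d}, {a,e}, {a,f}, {b,c}, {b,d}, {b,e}, {b,f}, {c,d}, {c,e}, {c,f}, {d,e}, {d,f}, {e,f}, {a,b,c}, {a,b,d}, {a,b,e}, {a,b,f}, {a,c,d}, {a,c,e}, {a,c,f}, {a,d,e}, {a,d,f}, {a,e,f}, {b,c,d}, {b,c,e}, {b,c,f}, {b,d,e}, {b,d,f}, {b,e,f}, {c,d,e}, {c,d,f}, {c,e,f}, {d,e,f}, {a,b,c,d}, {a,b,c,e}, {a,b,c,f}, {a,b,d,e}, {a,b,d,f}, {a,b,e,f}, {a,c,d,e}, {a,c,d,f}, {a,c,e,f}, {a,d,e,f}, {b,c,d,e}, {b,c,d,f}, {b,c,e,f}, {b,d,e,f}, {c,d,e,f}, {a,b,c,d,e}, {a,b,c,d,f}, {a,b,c,e,f}, {a,b,d,e,f}, {a,c,d,e,f}, {b,c,d,e,f}, X }

Derivation:
Start: 𝒢 ∪ {∅, X} = { {}, {c,f}, {b,d,e}, {c,d,f}, {a,d,e,f}, X }.
Round 1 adds 7:
  {b,c}  = {a,d,e,f}ᶜ
  {a,b,e}  = {c,d,f}ᶜ
  {a,c,f}  = {b,d,e}ᶜ
  {a,b,d,e}  = {c,f}ᶜ
  {a,b,d,e,f}  = {a,d,e,f} ∪ {b,d,e}
  {a,c,d,e,f}  = {c,f} ∪ {a,d,e,f}
  {b,c,d,e,f}  = {c,f} ∪ {b,d,e}
  (now 13)
Round 2 adds 11:
  {a}  = {b,c,d,e,f}ᶜ
  {b}  = {a,c,d,e,f}ᶜ
  {c}  = {a,b,d,e,f}ᶜ
  {b,c,f}  = {b,c} ∪ {c,f}
  {a,b,c,e}  = {a,b,e} ∪ {b,c}
  {a,b,c,f}  = {a,c,f} ∪ {b,c}
  {a,c,d,f}  = {a,c,f} ∪ {c,d,f}
  {b,c,d,e}  = {b,c} ∪ {b,d,e}
  {b,c,d,f}  = {b,c} ∪ {c,d,f}
  {a,b,c,d,e}  = {a,b,d,e} ∪ {b,c}
  {a,b,c,e,f}  = {a,c,f} ∪ {a,b,e}
  (now 24)
Round 3: +12 →
  {d}  = {a,b,c,e,f}ᶜ
  {f}  = {a,b,c,d,e}ᶜ
  {a,b}  = {b} ∪ {a}
  {a,c}  = {c} ∪ {a}
  {a,e}  = {b,c,d,f}ᶜ
  {a,f}  = {b,c,d,e}ᶜ
  {b,e}  = {a,c,d,f}ᶜ
  {d,e}  = {a,b,c,f}ᶜ
  {d,f}  = {a,b,c,e}ᶜ
  {a,b,c}  = {b,c} ∪ {a}
  {a,d,e}  = {b,c,f}ᶜ
  {a,b,c,d,f}  = {a,c,f} ∪ {b,c,d,f}
  (now 36)
Round 4. New:
  {e}  = {a,b,c,d,f}ᶜ
  {a,d}  = {a} ∪ {d}
  {b,d}  = {b} ∪ {d}
  {b,f}  = {b} ∪ {f}
  {c,d}  = {c} ∪ {d}
  {a,b,d}  = {a,b} ∪ {d}
  {a,b,f}  = {a,b} ∪ {a,f}
  {a,c,d}  = {a,c} ∪ {d}
  {a,c,e}  = {c} ∪ {a,e}
  {a,d,f}  = {a} ∪ {d,f}
  {a,e,f}  = {a,f} ∪ {a,e}
  {b,c,d}  = {b,c} ∪ {d}
  {b,c,e}  = {b,e} ∪ {c}
  {b,d,f}  = {b} ∪ {d,f}
  {b,e,f}  = {b,e} ∪ {f}
  {c,d,e}  = {d,e} ∪ {c}
  {d,e,f}  = {a,b,c}ᶜ
  {a,b,c,d}  = {a,b,c} ∪ {d}
  {a,b,d,f}  = {a,b} ∪ {d,f}
  {a,b,e,f}  = {b,e} ∪ {a,f}
  {a,c,d,e}  = {a,d,e} ∪ {c}
  {a,c,e,f}  = {a,c,f} ∪ {a,e}
  {b,c,e,f}  = {b,e} ∪ {b,c,f}
  {b,d,e,f}  = {a,c}ᶜ
  {c,d,e,f}  = {a,b}ᶜ
  (now 61)
Round 5: +3 →
  {c,e}  = {a,b,d,f}ᶜ
  {e,f}  = {a,b,c,d}ᶜ
  {c,e,f}  = {a,b,d}ᶜ
  (now 64)
Round 6 adds nothing — fixpoint reached.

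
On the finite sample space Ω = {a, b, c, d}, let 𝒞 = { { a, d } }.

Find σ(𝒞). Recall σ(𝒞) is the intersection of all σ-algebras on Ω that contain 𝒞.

|σ(𝒞)| = 4.  σ(𝒞) = { {}, { a, d }, { b, c }, Ω }

Derivation:
Start: 𝒞 ∪ {∅, Ω} = { {}, { a, d }, Ω }.
Pass 1 adds 1:
  { b, c }  = Ω∖{ a, d }
  — 4 sets.
After Pass 2 the family is unchanged; done.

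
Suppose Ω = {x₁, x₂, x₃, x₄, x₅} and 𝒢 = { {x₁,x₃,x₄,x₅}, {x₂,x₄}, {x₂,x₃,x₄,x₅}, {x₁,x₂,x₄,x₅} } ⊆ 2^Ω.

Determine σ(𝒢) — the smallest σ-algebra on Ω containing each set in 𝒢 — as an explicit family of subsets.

Take S₀ = 𝒢 ∪ {∅, Ω} = { {}, {x₂,x₄}, {x₁,x₂,x₄,x₅}, {x₁,x₃,x₄,x₅}, {x₂,x₃,x₄,x₅}, Ω }.
Iteration 1: +4 →
  {x₁}  = {x₂,x₃,x₄,x₅}ᶜ
  {x₂}  = {x₁,x₃,x₄,x₅}ᶜ
  {x₃}  = {x₁,x₂,x₄,x₅}ᶜ
  {x₁,x₃,x₅}  = {x₂,x₄}ᶜ
  — 10 sets.
Iteration 2. New:
  {x₁,x₂}  = {x₂} ∪ {x₁}
  {x₁,x₃}  = {x₃} ∪ {x₁}
  {x₂,x₃}  = {x₂} ∪ {x₃}
  {x₁,x₂,x₄}  = {x₂,x₄} ∪ {x₁}
  {x₂,x₃,x₄}  = {x₃} ∪ {x₂,x₄}
  {x₁,x₂,x₃,x₅}  = {x₁,x₃,x₅} ∪ {x₂}
  — 16 sets.
Iteration 3. New:
  {x₄}  = {x₁,x₂,x₃,x₅}ᶜ
  {x₁,x₅}  = {x₂,x₃,x₄}ᶜ
  {x₃,x₅}  = {x₁,x₂,x₄}ᶜ
  {x₁,x₂,x₃}  = {x₃} ∪ {x₁,x₂}
  {x₁,x₄,x₅}  = {x₂,x₃}ᶜ
  {x₂,x₄,x₅}  = {x₁,x₃}ᶜ
  {x₃,x₄,x₅}  = {x₁,x₂}ᶜ
  {x₁,x₂,x₃,x₄}  = {x₃} ∪ {x₁,x₂,x₄}
  — 24 sets.
Iteration 4: 7 new —
  {x₅}  = {x₁,x₂,x₃,x₄}ᶜ
  {x₁,x₄}  = {x₄} ∪ {x₁}
  {x₃,x₄}  = {x₃} ∪ {x₄}
  {x₄,x₅}  = {x₁,x₂,x₃}ᶜ
  {x₁,x₂,x₅}  = {x₁,x₂} ∪ {x₁,x₅}
  {x₁,x₃,x₄}  = {x₁,x₃} ∪ {x₄}
  {x₂,x₃,x₅}  = {x₂} ∪ {x₃,x₅}
  — 31 sets.
Iteration 5 adds 1:
  {x₂,x₅}  = {x₁,x₃,x₄}ᶜ
  — 32 sets.
Iteration 6: stable.

Hence σ(𝒢) has 32 members: { {}, {x₁}, {x₂}, {x₃}, {x₄}, {x₅}, {x₁,x₂}, {x₁,x₃}, {x₁,x₄}, {x₁,x₅}, {x₂,x₃}, {x₂,x₄}, {x₂,x₅}, {x₃,x₄}, {x₃,x₅}, {x₄,x₅}, {x₁,x₂,x₃}, {x₁,x₂,x₄}, {x₁,x₂,x₅}, {x₁,x₃,x₄}, {x₁,x₃,x₅}, {x₁,x₄,x₅}, {x₂,x₃,x₄}, {x₂,x₃,x₅}, {x₂,x₄,x₅}, {x₃,x₄,x₅}, {x₁,x₂,x₃,x₄}, {x₁,x₂,x₃,x₅}, {x₁,x₂,x₄,x₅}, {x₁,x₃,x₄,x₅}, {x₂,x₃,x₄,x₅}, Ω }.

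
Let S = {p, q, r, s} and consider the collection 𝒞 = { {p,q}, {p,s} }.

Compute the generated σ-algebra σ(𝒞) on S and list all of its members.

Answer: σ(𝒞) = { {}, {p}, {q}, {r}, {s}, {p,q}, {p,r}, {p,s}, {q,r}, {q,s}, {r,s}, {p,q,r}, {p,q,s}, {p,r,s}, {q,r,s}, S }

Trace:
Take S₀ = 𝒞 ∪ {∅, S} = { {}, {p,q}, {p,s}, S }.
Round 1 (3 new):
  {q,r}  = complement {p,s}
  {r,s}  = complement {p,q}
  {p,q,s}  = {p,q} ∪ {p,s}
  (now 7)
Round 2. New:
  {r}  = complement {p,q,s}
  {p,q,r}  = {q,r} ∪ {p,q}
  {p,r,s}  = {r,s} ∪ {p,s}
  {q,r,s}  = {r,s} ∪ {q,r}
  (now 11)
Round 3. New:
  {p}  = complement {q,r,s}
  {q}  = complement {p,r,s}
  {s}  = complement {p,q,r}
  (now 14)
Round 4 (2 new):
  {p,r}  = {r} ∪ {p}
  {q,s}  = {s} ∪ {q}
  (now 16)
Round 5: already closed under ᶜ and ∪.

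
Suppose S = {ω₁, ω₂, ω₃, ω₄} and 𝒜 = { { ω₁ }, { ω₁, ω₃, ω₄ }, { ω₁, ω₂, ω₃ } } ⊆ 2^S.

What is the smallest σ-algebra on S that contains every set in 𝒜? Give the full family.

Answer: σ(𝒜) = { {}, { ω₁ }, { ω₂ }, { ω₃ }, { ω₄ }, { ω₁, ω₂ }, { ω₁, ω₃ }, { ω₁, ω₄ }, { ω₂, ω₃ }, { ω₂, ω₄ }, { ω₃, ω₄ }, { ω₁, ω₂, ω₃ }, { ω₁, ω₂, ω₄ }, { ω₁, ω₃, ω₄ }, { ω₂, ω₃, ω₄ }, S }

Trace:
Seed the family with 𝒜 together with ∅ and S: { {}, { ω₁ }, { ω₁, ω₂, ω₃ }, { ω₁, ω₃, ω₄ }, S }.
Pass 1 (3 new):
  { ω₂ }  = { ω₁, ω₃, ω₄ }ᶜ
  { ω₄ }  = { ω₁, ω₂, ω₃ }ᶜ
  { ω₂, ω₃, ω₄ }  = { ω₁ }ᶜ
  [8 total]
Pass 2. New:
  { ω₁, ω₂ }  = { ω₂ } ∪ { ω₁ }
  { ω₁, ω₄ }  = { ω₄ } ∪ { ω₁ }
  { ω₂, ω₄ }  = { ω₄ } ∪ { ω₂ }
  [11 total]
Pass 3: +4 →
  { ω₁, ω₃ }  = { ω₂, ω₄ }ᶜ
  { ω₂, ω₃ }  = { ω₁, ω₄ }ᶜ
  { ω₃, ω₄ }  = { ω₁, ω₂ }ᶜ
  { ω₁, ω₂, ω₄ }  = { ω₁, ω₄ } ∪ { ω₁, ω₂ }
  [15 total]
Pass 4: +1 →
  { ω₃ }  = { ω₁, ω₂, ω₄ }ᶜ
  [16 total]
Pass 5: already closed under ᶜ and ∪.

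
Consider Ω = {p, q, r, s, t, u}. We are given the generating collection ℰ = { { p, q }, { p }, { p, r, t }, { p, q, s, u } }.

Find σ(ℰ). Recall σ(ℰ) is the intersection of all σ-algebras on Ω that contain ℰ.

Start: ℰ ∪ {∅, Ω} = { {}, { p }, { p, q }, { p, r, t }, { p, q, s, u }, Ω }.
Pass 1: +5 →
  { r, t }  = Ω∖{ p, q, s, u }
  { q, s, u }  = Ω∖{ p, r, t }
  { p, q, r, t }  = { p, q } ∪ { p, r, t }
  { r, s, t, u }  = Ω∖{ p, q }
  { q, r, s, t, u }  = Ω∖{ p }
  [11 total]
Pass 2 adds 2:
  { s, u }  = Ω∖{ p, q, r, t }
  { p, r, s, t, u }  = { r, s, t, u } ∪ { p, r, t }
  [13 total]
Pass 3: 2 new —
  { q }  = Ω∖{ p, r, s, t, u }
  { p, s, u }  = { s, u } ∪ { p }
  [15 total]
Pass 4 (1 new):
  { q, r, t }  = Ω∖{ p, s, u }
  [16 total]
Pass 5: stable.

Hence σ(ℰ) has 16 members: { {}, { p }, { q }, { p, q }, { r, t }, { s, u }, { p, r, t }, { p, s, u }, { q, r, t }, { q, s, u }, { p, q, r, t }, { p, q, s, u }, { r, s, t, u }, { p, r, s, t, u }, { q, r, s, t, u }, Ω }.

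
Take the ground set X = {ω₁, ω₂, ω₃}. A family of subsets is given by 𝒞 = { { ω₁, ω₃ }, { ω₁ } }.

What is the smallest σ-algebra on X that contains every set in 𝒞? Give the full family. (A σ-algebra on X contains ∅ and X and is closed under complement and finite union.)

Answer: σ(𝒞) = { {  }, { ω₁ }, { ω₂ }, { ω₃ }, { ω₁, ω₂ }, { ω₁, ω₃ }, { ω₂, ω₃ }, X }

Check:
Start: 𝒞 ∪ {∅, X} = { {  }, { ω₁ }, { ω₁, ω₃ }, X }.
Round 1: 2 new —
  { ω₂ }  = complement { ω₁, ω₃ }
  { ω₂, ω₃ }  = complement { ω₁ }
  (now 6)
Round 2. New:
  { ω₁, ω₂ }  = { ω₂ } ∪ { ω₁ }
  (now 7)
Round 3: 1 new —
  { ω₃ }  = complement { ω₁, ω₂ }
  (now 8)
Round 4: already closed under ᶜ and ∪.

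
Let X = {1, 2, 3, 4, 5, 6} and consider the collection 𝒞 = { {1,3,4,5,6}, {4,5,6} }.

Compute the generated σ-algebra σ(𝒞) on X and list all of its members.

σ(𝒞) (8 sets): { ∅, {2}, {1,3}, {1,2,3}, {4,5,6}, {2,4,5,6}, {1,3,4,5,6}, X }

Working:
Initial family (4 sets): { ∅, {4,5,6}, {1,3,4,5,6}, X }.
Step 1. New:
  {2}  = ᶜ of {1,3,4,5,6}
  {1,2,3}  = ᶜ of {4,5,6}
Step 2. New:
  {2,4,5,6}  = {2} ∪ {4,5,6}
Step 3 adds 1:
  {1,3}  = ᶜ of {2,4,5,6}
Step 4: no new sets; the family is a σ-algebra.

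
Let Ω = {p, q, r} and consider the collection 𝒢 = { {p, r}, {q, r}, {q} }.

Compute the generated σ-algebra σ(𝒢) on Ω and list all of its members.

Take S₀ = 𝒢 ∪ {∅, Ω} = { {}, {q}, {p, r}, {q, r}, Ω }.
Round 1: 1 new —
  {p}  = {q, r}ᶜ
Round 2 adds 1:
  {p, q}  = {q} ∪ {p}
Round 3: +1 →
  {r}  = {p, q}ᶜ
Round 4: already closed under ᶜ and ∪.

Therefore σ(𝒢) = { {}, {p}, {q}, {r}, {p, q}, {p, r}, {q, r}, Ω } (|σ(𝒢)| = 8).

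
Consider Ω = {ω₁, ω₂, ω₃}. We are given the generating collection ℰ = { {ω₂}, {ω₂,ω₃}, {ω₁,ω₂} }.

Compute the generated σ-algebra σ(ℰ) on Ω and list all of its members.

Answer: σ(ℰ) = { ∅, {ω₁}, {ω₂}, {ω₃}, {ω₁,ω₂}, {ω₁,ω₃}, {ω₂,ω₃}, Ω }

Trace:
Seed the family with ℰ together with ∅ and Ω: { ∅, {ω₂}, {ω₁,ω₂}, {ω₂,ω₃}, Ω }.
Step 1: 3 new —
  {ω₁}  = Ω∖{ω₂,ω₃}
  {ω₃}  = Ω∖{ω₁,ω₂}
  {ω₁,ω₃}  = Ω∖{ω₂}
  — 8 sets.
After Step 2 the family is unchanged; done.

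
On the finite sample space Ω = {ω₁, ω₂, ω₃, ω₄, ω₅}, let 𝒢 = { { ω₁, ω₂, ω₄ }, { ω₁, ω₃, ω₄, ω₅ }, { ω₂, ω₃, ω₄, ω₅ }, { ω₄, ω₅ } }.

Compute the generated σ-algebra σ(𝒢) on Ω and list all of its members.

σ(𝒢) = { ∅, { ω₁ }, { ω₂ }, { ω₃ }, { ω₄ }, { ω₅ }, { ω₁, ω₂ }, { ω₁, ω₃ }, { ω₁, ω₄ }, { ω₁, ω₅ }, { ω₂, ω₃ }, { ω₂, ω₄ }, { ω₂, ω₅ }, { ω₃, ω₄ }, { ω₃, ω₅ }, { ω₄, ω₅ }, { ω₁, ω₂, ω₃ }, { ω₁, ω₂, ω₄ }, { ω₁, ω₂, ω₅ }, { ω₁, ω₃, ω₄ }, { ω₁, ω₃, ω₅ }, { ω₁, ω₄, ω₅ }, { ω₂, ω₃, ω₄ }, { ω₂, ω₃, ω₅ }, { ω₂, ω₄, ω₅ }, { ω₃, ω₄, ω₅ }, { ω₁, ω₂, ω₃, ω₄ }, { ω₁, ω₂, ω₃, ω₅ }, { ω₁, ω₂, ω₄, ω₅ }, { ω₁, ω₃, ω₄, ω₅ }, { ω₂, ω₃, ω₄, ω₅ }, Ω }

Working:
Take S₀ = 𝒢 ∪ {∅, Ω} = { ∅, { ω₄, ω₅ }, { ω₁, ω₂, ω₄ }, { ω₁, ω₃, ω₄, ω₅ }, { ω₂, ω₃, ω₄, ω₅ }, Ω }.
Round 1 (5 new):
  { ω₁ }  = ᶜ of { ω₂, ω₃, ω₄, ω₅ }
  { ω₂ }  = ᶜ of { ω₁, ω₃, ω₄, ω₅ }
  { ω₃, ω₅ }  = ᶜ of { ω₁, ω₂, ω₄ }
  { ω₁, ω₂, ω₃ }  = ᶜ of { ω₄, ω₅ }
  { ω₁, ω₂, ω₄, ω₅ }  = { ω₄, ω₅ } ∪ { ω₁, ω₂, ω₄ }
  [11 total]
Round 2. New:
  { ω₃ }  = ᶜ of { ω₁, ω₂, ω₄, ω₅ }
  { ω₁, ω₂ }  = { ω₂ } ∪ { ω₁ }
  { ω₁, ω₃, ω₅ }  = { ω₃, ω₅ } ∪ { ω₁ }
  { ω₁, ω₄, ω₅ }  = { ω₄, ω₅ } ∪ { ω₁ }
  { ω₂, ω₃, ω₅ }  = { ω₂ } ∪ { ω₃, ω₅ }
  { ω₂, ω₄, ω₅ }  = { ω₂ } ∪ { ω₄, ω₅ }
  { ω₃, ω₄, ω₅ }  = { ω₄, ω₅ } ∪ { ω₃, ω₅ }
  { ω₁, ω₂, ω₃, ω₄ }  = { ω₁, ω₂, ω₃ } ∪ { ω₁, ω₂, ω₄ }
  { ω₁, ω₂, ω₃, ω₅ }  = { ω₁, ω₂, ω₃ } ∪ { ω₃, ω₅ }
  [20 total]
Round 3: 6 new —
  { ω₄ }  = ᶜ of { ω₁, ω₂, ω₃, ω₅ }
  { ω₅ }  = ᶜ of { ω₁, ω₂, ω₃, ω₄ }
  { ω₁, ω₃ }  = ᶜ of { ω₂, ω₄, ω₅ }
  { ω₁, ω₄ }  = ᶜ of { ω₂, ω₃, ω₅ }
  { ω₂, ω₃ }  = ᶜ of { ω₁, ω₄, ω₅ }
  { ω₂, ω₄ }  = ᶜ of { ω₁, ω₃, ω₅ }
  [26 total]
Round 4 (6 new):
  { ω₁, ω₅ }  = { ω₅ } ∪ { ω₁ }
  { ω₂, ω₅ }  = { ω₂ } ∪ { ω₅ }
  { ω₃, ω₄ }  = { ω₃ } ∪ { ω₄ }
  { ω₁, ω₂, ω₅ }  = { ω₁, ω₂ } ∪ { ω₅ }
  { ω₁, ω₃, ω₄ }  = { ω₃ } ∪ { ω₁, ω₄ }
  { ω₂, ω₃, ω₄ }  = { ω₃ } ∪ { ω₂, ω₄ }
  [32 total]
Round 5: closed — nothing new.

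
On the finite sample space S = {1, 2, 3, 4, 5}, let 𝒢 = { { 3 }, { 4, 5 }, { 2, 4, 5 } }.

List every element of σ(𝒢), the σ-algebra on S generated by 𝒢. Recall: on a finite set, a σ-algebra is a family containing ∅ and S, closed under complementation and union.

|σ(𝒢)| = 16.  σ(𝒢) = { {}, { 1 }, { 2 }, { 3 }, { 1, 2 }, { 1, 3 }, { 2, 3 }, { 4, 5 }, { 1, 2, 3 }, { 1, 4, 5 }, { 2, 4, 5 }, { 3, 4, 5 }, { 1, 2, 4, 5 }, { 1, 3, 4, 5 }, { 2, 3, 4, 5 }, S }

Working:
Begin from { {}, { 3 }, { 4, 5 }, { 2, 4, 5 }, S } (that is, 𝒢 plus ∅ and S).
Step 1 adds 5:
  { 1, 3 }  = { 2, 4, 5 }ᶜ
  { 1, 2, 3 }  = { 4, 5 }ᶜ
  { 3, 4, 5 }  = { 4, 5 } ∪ { 3 }
  { 1, 2, 4, 5 }  = { 3 }ᶜ
  { 2, 3, 4, 5 }  = { 3 } ∪ { 2, 4, 5 }
  — 10 sets.
Step 2: +3 →
  { 1 }  = { 2, 3, 4, 5 }ᶜ
  { 1, 2 }  = { 3, 4, 5 }ᶜ
  { 1, 3, 4, 5 }  = { 3, 4, 5 } ∪ { 1, 3 }
  — 13 sets.
Step 3: +2 →
  { 2 }  = { 1, 3, 4, 5 }ᶜ
  { 1, 4, 5 }  = { 4, 5 } ∪ { 1 }
  — 15 sets.
Step 4 adds 1:
  { 2, 3 }  = { 1, 4, 5 }ᶜ
  — 16 sets.
After Step 5 the family is unchanged; done.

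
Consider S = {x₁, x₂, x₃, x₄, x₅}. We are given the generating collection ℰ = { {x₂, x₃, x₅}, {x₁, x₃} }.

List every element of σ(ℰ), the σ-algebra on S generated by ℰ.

Seed the family with ℰ together with ∅ and S: { ∅, {x₁, x₃}, {x₂, x₃, x₅}, S }.
Pass 1 (3 new):
  {x₁, x₄}  = ᶜ of {x₂, x₃, x₅}
  {x₂, x₄, x₅}  = ᶜ of {x₁, x₃}
  {x₁, x₂, x₃, x₅}  = {x₁, x₃} ∪ {x₂, x₃, x₅}
  (now 7)
Pass 2. New:
  {x₄}  = ᶜ of {x₁, x₂, x₃, x₅}
  {x₁, x₃, x₄}  = {x₁, x₄} ∪ {x₁, x₃}
  {x₁, x₂, x₄, x₅}  = {x₁, x₄} ∪ {x₂, x₄, x₅}
  {x₂, x₃, x₄, x₅}  = {x₂, x₃, x₅} ∪ {x₂, x₄, x₅}
  (now 11)
Pass 3: 3 new —
  {x₁}  = ᶜ of {x₂, x₃, x₄, x₅}
  {x₃}  = ᶜ of {x₁, x₂, x₄, x₅}
  {x₂, x₅}  = ᶜ of {x₁, x₃, x₄}
  (now 14)
Pass 4: +2 →
  {x₃, x₄}  = {x₃} ∪ {x₄}
  {x₁, x₂, x₅}  = {x₂, x₅} ∪ {x₁}
  (now 16)
Pass 5: no new sets; the family is a σ-algebra.

|σ(ℰ)| = 16.  σ(ℰ) = { ∅, {x₁}, {x₃}, {x₄}, {x₁, x₃}, {x₁, x₄}, {x₂, x₅}, {x₃, x₄}, {x₁, x₂, x₅}, {x₁, x₃, x₄}, {x₂, x₃, x₅}, {x₂, x₄, x₅}, {x₁, x₂, x₃, x₅}, {x₁, x₂, x₄, x₅}, {x₂, x₃, x₄, x₅}, S }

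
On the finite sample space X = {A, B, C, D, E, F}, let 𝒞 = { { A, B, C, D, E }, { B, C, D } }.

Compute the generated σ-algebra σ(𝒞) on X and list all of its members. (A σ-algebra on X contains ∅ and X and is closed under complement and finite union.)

Seed the family with 𝒞 together with ∅ and X: { ∅, { B, C, D }, { A, B, C, D, E }, X }.
Step 1. New:
  { F }  = complement { A, B, C, D, E }
  { A, E, F }  = complement { B, C, D }
  |family| = 6
Step 2: +1 →
  { B, C, D, F }  = { B, C, D } ∪ { F }
  |family| = 7
Step 3 adds 1:
  { A, E }  = complement { B, C, D, F }
  |family| = 8
Step 4: no new sets; the family is a σ-algebra.

|σ(𝒞)| = 8.  σ(𝒞) = { ∅, { F }, { A, E }, { A, E, F }, { B, C, D }, { B, C, D, F }, { A, B, C, D, E }, X }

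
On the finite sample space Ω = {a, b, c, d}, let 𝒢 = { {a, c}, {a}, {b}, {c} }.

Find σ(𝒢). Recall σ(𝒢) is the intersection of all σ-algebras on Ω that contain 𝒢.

Initial family (6 sets): { {}, {a}, {b}, {c}, {a, c}, Ω }.
Pass 1 adds 7:
  {a, b}  = {b} ∪ {a}
  {b, c}  = {c} ∪ {b}
  {b, d}  = Ω∖{a, c}
  {a, b, c}  = {a, c} ∪ {b}
  {a, b, d}  = Ω∖{c}
  {a, c, d}  = Ω∖{b}
  {b, c, d}  = Ω∖{a}
  — 13 sets.
Pass 2: 3 new —
  {d}  = Ω∖{a, b, c}
  {a, d}  = Ω∖{b, c}
  {c, d}  = Ω∖{a, b}
  — 16 sets.
Pass 3: closed — nothing new.

σ(𝒢) = { {}, {a}, {b}, {c}, {d}, {a, b}, {a, c}, {a, d}, {b, c}, {b, d}, {c, d}, {a, b, c}, {a, b, d}, {a, c, d}, {b, c, d}, Ω }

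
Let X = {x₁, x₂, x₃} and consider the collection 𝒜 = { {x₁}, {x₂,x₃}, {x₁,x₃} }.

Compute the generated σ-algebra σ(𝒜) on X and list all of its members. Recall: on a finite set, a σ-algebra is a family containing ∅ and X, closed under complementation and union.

σ(𝒜) = { {}, {x₁}, {x₂}, {x₃}, {x₁,x₂}, {x₁,x₃}, {x₂,x₃}, X }

Derivation:
Begin from { {}, {x₁}, {x₁,x₃}, {x₂,x₃}, X } (that is, 𝒜 plus ∅ and X).
Step 1 (1 new):
  {x₂}  = {x₁,x₃}ᶜ
  |family| = 6
Step 2: +1 →
  {x₁,x₂}  = {x₂} ∪ {x₁}
  |family| = 7
Step 3: 1 new —
  {x₃}  = {x₁,x₂}ᶜ
  |family| = 8
Step 4: already closed under ᶜ and ∪.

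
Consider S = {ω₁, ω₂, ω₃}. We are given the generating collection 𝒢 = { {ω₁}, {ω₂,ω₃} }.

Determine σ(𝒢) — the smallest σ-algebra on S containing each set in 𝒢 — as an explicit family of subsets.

Start: 𝒢 ∪ {∅, S} = { {}, {ω₁}, {ω₂,ω₃}, S }.
After Step 1 the family is unchanged; done.

σ(𝒢) = { {}, {ω₁}, {ω₂,ω₃}, S }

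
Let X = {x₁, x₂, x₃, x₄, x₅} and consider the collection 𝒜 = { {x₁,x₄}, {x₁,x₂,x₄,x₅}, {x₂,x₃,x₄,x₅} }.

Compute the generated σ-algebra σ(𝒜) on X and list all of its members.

Seed the family with 𝒜 together with ∅ and X: { {}, {x₁,x₄}, {x₁,x₂,x₄,x₅}, {x₂,x₃,x₄,x₅}, X }.
Pass 1 (3 new):
  {x₁}  = {x₂,x₃,x₄,x₅}ᶜ
  {x₃}  = {x₁,x₂,x₄,x₅}ᶜ
  {x₂,x₃,x₅}  = {x₁,x₄}ᶜ
  |family| = 8
Pass 2. New:
  {x₁,x₃}  = {x₃} ∪ {x₁}
  {x₁,x₃,x₄}  = {x₃} ∪ {x₁,x₄}
  {x₁,x₂,x₃,x₅}  = {x₂,x₃,x₅} ∪ {x₁}
  |family| = 11
Pass 3. New:
  {x₄}  = {x₁,x₂,x₃,x₅}ᶜ
  {x₂,x₅}  = {x₁,x₃,x₄}ᶜ
  {x₂,x₄,x₅}  = {x₁,x₃}ᶜ
  |family| = 14
Pass 4 adds 2:
  {x₃,x₄}  = {x₃} ∪ {x₄}
  {x₁,x₂,x₅}  = {x₂,x₅} ∪ {x₁}
  |family| = 16
Pass 5 adds nothing — fixpoint reached.

Therefore σ(𝒜) = { {}, {x₁}, {x₃}, {x₄}, {x₁,x₃}, {x₁,x₄}, {x₂,x₅}, {x₃,x₄}, {x₁,x₂,x₅}, {x₁,x₃,x₄}, {x₂,x₃,x₅}, {x₂,x₄,x₅}, {x₁,x₂,x₃,x₅}, {x₁,x₂,x₄,x₅}, {x₂,x₃,x₄,x₅}, X } (|σ(𝒜)| = 16).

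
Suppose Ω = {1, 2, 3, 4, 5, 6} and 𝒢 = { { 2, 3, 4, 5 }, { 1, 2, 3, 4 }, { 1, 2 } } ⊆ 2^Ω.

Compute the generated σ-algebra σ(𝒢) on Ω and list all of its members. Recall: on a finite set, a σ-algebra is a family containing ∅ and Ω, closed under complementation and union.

σ(𝒢) = { {  }, { 1 }, { 2 }, { 5 }, { 6 }, { 1, 2 }, { 1, 5 }, { 1, 6 }, { 2, 5 }, { 2, 6 }, { 3, 4 }, { 5, 6 }, { 1, 2, 5 }, { 1, 2, 6 }, { 1, 3, 4 }, { 1, 5, 6 }, { 2, 3, 4 }, { 2, 5, 6 }, { 3, 4, 5 }, { 3, 4, 6 }, { 1, 2, 3, 4 }, { 1, 2, 5, 6 }, { 1, 3, 4, 5 }, { 1, 3, 4, 6 }, { 2, 3, 4, 5 }, { 2, 3, 4, 6 }, { 3, 4, 5, 6 }, { 1, 2, 3, 4, 5 }, { 1, 2, 3, 4, 6 }, { 1, 3, 4, 5, 6 }, { 2, 3, 4, 5, 6 }, Ω }

Trace:
Take S₀ = 𝒢 ∪ {∅, Ω} = { {  }, { 1, 2 }, { 1, 2, 3, 4 }, { 2, 3, 4, 5 }, Ω }.
Round 1 (4 new):
  { 1, 6 }  = Ω∖{ 2, 3, 4, 5 }
  { 5, 6 }  = Ω∖{ 1, 2, 3, 4 }
  { 3, 4, 5, 6 }  = Ω∖{ 1, 2 }
  { 1, 2, 3, 4, 5 }  = { 1, 2 } ∪ { 2, 3, 4, 5 }
  — 9 sets.
Round 2: 7 new —
  { 6 }  = Ω∖{ 1, 2, 3, 4, 5 }
  { 1, 2, 6 }  = { 1, 2 } ∪ { 1, 6 }
  { 1, 5, 6 }  = { 5, 6 } ∪ { 1, 6 }
  { 1, 2, 5, 6 }  = { 5, 6 } ∪ { 1, 2 }
  { 1, 2, 3, 4, 6 }  = { 1, 6 } ∪ { 1, 2, 3, 4 }
  { 1, 3, 4, 5, 6 }  = { 3, 4, 5, 6 } ∪ { 1, 6 }
  { 2, 3, 4, 5, 6 }  = { 5, 6 } ∪ { 2, 3, 4, 5 }
  — 16 sets.
Round 3 (6 new):
  { 1 }  = Ω∖{ 2, 3, 4, 5, 6 }
  { 2 }  = Ω∖{ 1, 3, 4, 5, 6 }
  { 5 }  = Ω∖{ 1, 2, 3, 4, 6 }
  { 3, 4 }  = Ω∖{ 1, 2, 5, 6 }
  { 2, 3, 4 }  = Ω∖{ 1, 5, 6 }
  { 3, 4, 5 }  = Ω∖{ 1, 2, 6 }
  — 22 sets.
Round 4: 10 new —
  { 1, 5 }  = { 5 } ∪ { 1 }
  { 2, 5 }  = { 2 } ∪ { 5 }
  { 2, 6 }  = { 2 } ∪ { 6 }
  { 1, 2, 5 }  = { 1, 2 } ∪ { 5 }
  { 1, 3, 4 }  = { 3, 4 } ∪ { 1 }
  { 2, 5, 6 }  = { 5, 6 } ∪ { 2 }
  { 3, 4, 6 }  = { 3, 4 } ∪ { 6 }
  { 1, 3, 4, 5 }  = { 3, 4, 5 } ∪ { 1 }
  { 1, 3, 4, 6 }  = { 3, 4 } ∪ { 1, 6 }
  { 2, 3, 4, 6 }  = { 2, 3, 4 } ∪ { 6 }
  — 32 sets.
Round 5: no new sets; the family is a σ-algebra.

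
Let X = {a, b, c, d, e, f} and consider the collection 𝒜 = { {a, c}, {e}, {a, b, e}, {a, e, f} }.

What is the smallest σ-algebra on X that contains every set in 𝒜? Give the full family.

σ(𝒜) = { {}, {a}, {b}, {c}, {d}, {e}, {f}, {a, b}, {a, c}, {a, d}, {a, e}, {a, f}, {b, c}, {b, d}, {b, e}, {b, f}, {c, d}, {c, e}, {c, f}, {d, e}, {d, f}, {e, f}, {a, b, c}, {a, b, d}, {a, b, e}, {a, b, f}, {a, c, d}, {a, c, e}, {a, c, f}, {a, d, e}, {a, d, f}, {a, e, f}, {b, c, d}, {b, c, e}, {b, c, f}, {b, d, e}, {b, d, f}, {b, e, f}, {c, d, e}, {c, d, f}, {c, e, f}, {d, e, f}, {a, b, c, d}, {a, b, c, e}, {a, b, c, f}, {a, b, d, e}, {a, b, d, f}, {a, b, e, f}, {a, c, d, e}, {a, c, d, f}, {a, c, e, f}, {a, d, e, f}, {b, c, d, e}, {b, c, d, f}, {b, c, e, f}, {b, d, e, f}, {c, d, e, f}, {a, b, c, d, e}, {a, b, c, d, f}, {a, b, c, e, f}, {a, b, d, e, f}, {a, c, d, e, f}, {b, c, d, e, f}, X }

Working:
Start: 𝒜 ∪ {∅, X} = { {}, {e}, {a, c}, {a, b, e}, {a, e, f}, X }.
Iteration 1: +8 →
  {a, c, e}  = {a, c} ∪ {e}
  {b, c, d}  = X∖{a, e, f}
  {c, d, f}  = X∖{a, b, e}
  {a, b, c, e}  = {a, b, e} ∪ {a, c}
  {a, b, e, f}  = {a, b, e} ∪ {a, e, f}
  {a, c, e, f}  = {a, e, f} ∪ {a, c}
  {b, d, e, f}  = X∖{a, c}
  {a, b, c, d, f}  = X∖{e}
  [14 total]
Iteration 2 adds 14:
  {b, d}  = X∖{a, c, e, f}
  {c, d}  = X∖{a, b, e, f}
  {d, f}  = X∖{a, b, c, e}
  {b, d, f}  = X∖{a, c, e}
  {a, b, c, d}  = {b, c, d} ∪ {a, c}
  {a, c, d, f}  = {a, c} ∪ {c, d, f}
  {b, c, d, e}  = {b, c, d} ∪ {e}
  {b, c, d, f}  = {b, c, d} ∪ {c, d, f}
  {c, d, e, f}  = {e} ∪ {c, d, f}
  {a, b, c, d, e}  = {b, c, d} ∪ {a, c, e}
  {a, b, c, e, f}  = {a, c, e, f} ∪ {a, b, e}
  {a, b, d, e, f}  = {a, b, e} ∪ {b, d, e, f}
  {a, c, d, e, f}  = {a, c, e, f} ∪ {c, d, f}
  {b, c, d, e, f}  = {b, c, d} ∪ {b, d, e, f}
  [28 total]
Iteration 3: +17 →
  {a}  = X∖{b, c, d, e, f}
  {b}  = X∖{a, c, d, e, f}
  {c}  = X∖{a, b, d, e, f}
  {d}  = X∖{a, b, c, e, f}
  {f}  = X∖{a, b, c, d, e}
  {a, b}  = X∖{c, d, e, f}
  {a, e}  = X∖{b, c, d, f}
  {a, f}  = X∖{b, c, d, e}
  {b, e}  = X∖{a, c, d, f}
  {e, f}  = X∖{a, b, c, d}
  {a, c, d}  = {c, d} ∪ {a, c}
  {b, d, e}  = {b, d} ∪ {e}
  {c, d, e}  = {c, d} ∪ {e}
  {d, e, f}  = {d, f} ∪ {e}
  {a, b, d, e}  = {b, d} ∪ {a, b, e}
  {a, c, d, e}  = {c, d} ∪ {a, c, e}
  {a, d, e, f}  = {a, e, f} ∪ {d, f}
  [45 total]
Iteration 4 (16 new):
  {a, d}  = {d} ∪ {a}
  {b, c}  = X∖{a, d, e, f}
  {b, f}  = X∖{a, c, d, e}
  {c, e}  = {c} ∪ {e}
  {c, f}  = X∖{a, b, d, e}
  {d, e}  = {d} ∪ {e}
  {a, b, c}  = X∖{d, e, f}
  {a, b, d}  = {a, b} ∪ {d}
  {a, b, f}  = X∖{c, d, e}
  {a, c, f}  = X∖{b, d, e}
  {a, d, e}  = {d} ∪ {a, e}
  {a, d, f}  = {a, f} ∪ {d}
  {b, c, e}  = {c} ∪ {b, e}
  {b, e, f}  = X∖{a, c, d}
  {c, e, f}  = {c} ∪ {e, f}
  {a, b, d, f}  = {b, d, f} ∪ {a, f}
  [61 total]
Iteration 5. New:
  {b, c, f}  = X∖{a, d, e}
  {a, b, c, f}  = X∖{d, e}
  {b, c, e, f}  = X∖{a, d}
  [64 total]
Iteration 6 adds nothing — fixpoint reached.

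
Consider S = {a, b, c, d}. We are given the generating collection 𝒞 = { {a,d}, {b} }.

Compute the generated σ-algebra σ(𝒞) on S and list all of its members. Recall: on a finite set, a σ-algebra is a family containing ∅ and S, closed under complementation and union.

σ(𝒞) (8 sets): { ∅, {b}, {c}, {a,d}, {b,c}, {a,b,d}, {a,c,d}, S }

Working:
Start: 𝒞 ∪ {∅, S} = { ∅, {b}, {a,d}, S }.
Round 1: 3 new —
  {b,c}  = ᶜ of {a,d}
  {a,b,d}  = {b} ∪ {a,d}
  {a,c,d}  = ᶜ of {b}
  (now 7)
Round 2: 1 new —
  {c}  = ᶜ of {a,b,d}
  (now 8)
Round 3: already closed under ᶜ and ∪.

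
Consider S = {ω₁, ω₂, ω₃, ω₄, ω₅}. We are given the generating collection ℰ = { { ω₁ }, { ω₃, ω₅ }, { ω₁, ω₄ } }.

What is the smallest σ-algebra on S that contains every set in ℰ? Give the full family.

Take S₀ = ℰ ∪ {∅, S} = { {  }, { ω₁ }, { ω₁, ω₄ }, { ω₃, ω₅ }, S }.
Pass 1: 5 new —
  { ω₁, ω₂, ω₄ }  = S∖{ ω₃, ω₅ }
  { ω₁, ω₃, ω₅ }  = { ω₃, ω₅ } ∪ { ω₁ }
  { ω₂, ω₃, ω₅ }  = S∖{ ω₁, ω₄ }
  { ω₁, ω₃, ω₄, ω₅ }  = { ω₁, ω₄ } ∪ { ω₃, ω₅ }
  { ω₂, ω₃, ω₄, ω₅ }  = S∖{ ω₁ }
  [10 total]
Pass 2 adds 3:
  { ω₂ }  = S∖{ ω₁, ω₃, ω₄, ω₅ }
  { ω₂, ω₄ }  = S∖{ ω₁, ω₃, ω₅ }
  { ω₁, ω₂, ω₃, ω₅ }  = { ω₁, ω₃, ω₅ } ∪ { ω₂, ω₃, ω₅ }
  [13 total]
Pass 3: 2 new —
  { ω₄ }  = S∖{ ω₁, ω₂, ω₃, ω₅ }
  { ω₁, ω₂ }  = { ω₂ } ∪ { ω₁ }
  [15 total]
Pass 4: +1 →
  { ω₃, ω₄, ω₅ }  = S∖{ ω₁, ω₂ }
  [16 total]
Pass 5: already closed under ᶜ and ∪.

σ(ℰ) = { {  }, { ω₁ }, { ω₂ }, { ω₄ }, { ω₁, ω₂ }, { ω₁, ω₄ }, { ω₂, ω₄ }, { ω₃, ω₅ }, { ω₁, ω₂, ω₄ }, { ω₁, ω₃, ω₅ }, { ω₂, ω₃, ω₅ }, { ω₃, ω₄, ω₅ }, { ω₁, ω₂, ω₃, ω₅ }, { ω₁, ω₃, ω₄, ω₅ }, { ω₂, ω₃, ω₄, ω₅ }, S }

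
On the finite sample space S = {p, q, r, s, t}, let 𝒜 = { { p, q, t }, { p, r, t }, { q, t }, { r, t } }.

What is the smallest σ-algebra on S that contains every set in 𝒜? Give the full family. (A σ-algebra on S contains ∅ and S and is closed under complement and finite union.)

Answer: σ(𝒜) = { ∅, { p }, { q }, { r }, { s }, { t }, { p, q }, { p, r }, { p, s }, { p, t }, { q, r }, { q, s }, { q, t }, { r, s }, { r, t }, { s, t }, { p, q, r }, { p, q, s }, { p, q, t }, { p, r, s }, { p, r, t }, { p, s, t }, { q, r, s }, { q, r, t }, { q, s, t }, { r, s, t }, { p, q, r, s }, { p, q, r, t }, { p, q, s, t }, { p, r, s, t }, { q, r, s, t }, S }

Derivation:
Seed the family with 𝒜 together with ∅ and S: { ∅, { q, t }, { r, t }, { p, q, t }, { p, r, t }, S }.
Round 1 (6 new):
  { q, s }  = ᶜ of { p, r, t }
  { r, s }  = ᶜ of { p, q, t }
  { p, q, s }  = ᶜ of { r, t }
  { p, r, s }  = ᶜ of { q, t }
  { q, r, t }  = { q, t } ∪ { r, t }
  { p, q, r, t }  = { p, q, t } ∪ { p, r, t }
  [12 total]
Round 2: 9 new —
  { s }  = ᶜ of { p, q, r, t }
  { p, s }  = ᶜ of { q, r, t }
  { q, r, s }  = { r, s } ∪ { q, s }
  { q, s, t }  = { q, t } ∪ { q, s }
  { r, s, t }  = { r, s } ∪ { r, t }
  { p, q, r, s }  = { r, s } ∪ { p, q, s }
  { p, q, s, t }  = { q, t } ∪ { p, q, s }
  { p, r, s, t }  = { r, s } ∪ { p, r, t }
  { q, r, s, t }  = { q, t } ∪ { r, s }
  [21 total]
Round 3. New:
  { p }  = ᶜ of { q, r, s, t }
  { q }  = ᶜ of { p, r, s, t }
  { r }  = ᶜ of { p, q, s, t }
  { t }  = ᶜ of { p, q, r, s }
  { p, q }  = ᶜ of { r, s, t }
  { p, r }  = ᶜ of { q, s, t }
  { p, t }  = ᶜ of { q, r, s }
  [28 total]
Round 4. New:
  { q, r }  = { q } ∪ { r }
  { s, t }  = { t } ∪ { s }
  { p, q, r }  = { p, q } ∪ { r }
  { p, s, t }  = { t } ∪ { p, s }
  [32 total]
Round 5 adds nothing — fixpoint reached.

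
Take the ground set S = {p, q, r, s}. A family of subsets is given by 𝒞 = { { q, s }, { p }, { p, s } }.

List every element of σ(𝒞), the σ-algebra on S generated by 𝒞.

σ(𝒞) (16 sets): { ∅, { p }, { q }, { r }, { s }, { p, q }, { p, r }, { p, s }, { q, r }, { q, s }, { r, s }, { p, q, r }, { p, q, s }, { p, r, s }, { q, r, s }, S }

Working:
Seed the family with 𝒞 together with ∅ and S: { ∅, { p }, { p, s }, { q, s }, S }.
Step 1: +4 →
  { p, r }  = { q, s }ᶜ
  { q, r }  = { p, s }ᶜ
  { p, q, s }  = { p, s } ∪ { q, s }
  { q, r, s }  = { p }ᶜ
Step 2: 3 new —
  { r }  = { p, q, s }ᶜ
  { p, q, r }  = { q, r } ∪ { p, r }
  { p, r, s }  = { p, s } ∪ { p, r }
Step 3 (2 new):
  { q }  = { p, r, s }ᶜ
  { s }  = { p, q, r }ᶜ
Step 4 adds 2:
  { p, q }  = { q } ∪ { p }
  { r, s }  = { r } ∪ { s }
After Step 5 the family is unchanged; done.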